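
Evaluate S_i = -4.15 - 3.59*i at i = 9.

S_9 = -4.15 + -3.59*9 = -4.15 + -32.31 = -36.46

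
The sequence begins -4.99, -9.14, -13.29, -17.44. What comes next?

Differences: -9.14 - -4.99 = -4.15
This is an arithmetic sequence with common difference d = -4.15.
Next term = -17.44 + -4.15 = -21.59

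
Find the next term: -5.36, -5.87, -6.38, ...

Differences: -5.87 - -5.36 = -0.51
This is an arithmetic sequence with common difference d = -0.51.
Next term = -6.38 + -0.51 = -6.89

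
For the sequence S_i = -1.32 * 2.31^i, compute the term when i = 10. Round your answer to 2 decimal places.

S_10 = -1.32 * 2.31^10 ≈ -1.32 * 4326.3316 ≈ -5710.76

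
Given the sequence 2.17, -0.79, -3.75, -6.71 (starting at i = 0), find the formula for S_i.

Check differences: -0.79 - 2.17 = -2.96
-3.75 - -0.79 = -2.96
Common difference d = -2.96.
First term a = 2.17.
Formula: S_i = 2.17 - 2.96*i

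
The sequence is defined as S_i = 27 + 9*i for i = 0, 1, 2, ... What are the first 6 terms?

This is an arithmetic sequence.
i=0: S_0 = 27 + 9*0 = 27
i=1: S_1 = 27 + 9*1 = 36
i=2: S_2 = 27 + 9*2 = 45
i=3: S_3 = 27 + 9*3 = 54
i=4: S_4 = 27 + 9*4 = 63
i=5: S_5 = 27 + 9*5 = 72
The first 6 terms are: [27, 36, 45, 54, 63, 72]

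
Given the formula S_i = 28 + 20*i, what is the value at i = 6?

S_6 = 28 + 20*6 = 28 + 120 = 148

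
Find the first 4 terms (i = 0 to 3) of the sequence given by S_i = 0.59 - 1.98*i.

This is an arithmetic sequence.
i=0: S_0 = 0.59 + -1.98*0 = 0.59
i=1: S_1 = 0.59 + -1.98*1 = -1.39
i=2: S_2 = 0.59 + -1.98*2 = -3.37
i=3: S_3 = 0.59 + -1.98*3 = -5.35
The first 4 terms are: [0.59, -1.39, -3.37, -5.35]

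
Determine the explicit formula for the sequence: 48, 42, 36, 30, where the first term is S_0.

Check differences: 42 - 48 = -6
36 - 42 = -6
Common difference d = -6.
First term a = 48.
Formula: S_i = 48 - 6*i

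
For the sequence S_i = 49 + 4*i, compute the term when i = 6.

S_6 = 49 + 4*6 = 49 + 24 = 73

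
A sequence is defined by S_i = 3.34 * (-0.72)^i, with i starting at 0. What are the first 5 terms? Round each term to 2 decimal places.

This is a geometric sequence.
i=0: S_0 = 3.34 * (-0.72)^0 = 3.34
i=1: S_1 = 3.34 * (-0.72)^1 ≈ -2.4
i=2: S_2 = 3.34 * (-0.72)^2 ≈ 1.73
i=3: S_3 = 3.34 * (-0.72)^3 ≈ -1.25
i=4: S_4 = 3.34 * (-0.72)^4 ≈ 0.9
The first 5 terms are: [3.34, -2.4, 1.73, -1.25, 0.9]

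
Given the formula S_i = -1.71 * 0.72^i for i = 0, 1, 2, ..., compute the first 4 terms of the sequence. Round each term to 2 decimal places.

This is a geometric sequence.
i=0: S_0 = -1.71 * 0.72^0 = -1.71
i=1: S_1 = -1.71 * 0.72^1 ≈ -1.23
i=2: S_2 = -1.71 * 0.72^2 ≈ -0.89
i=3: S_3 = -1.71 * 0.72^3 ≈ -0.64
The first 4 terms are: [-1.71, -1.23, -0.89, -0.64]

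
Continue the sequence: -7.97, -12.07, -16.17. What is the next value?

Differences: -12.07 - -7.97 = -4.1
This is an arithmetic sequence with common difference d = -4.1.
Next term = -16.17 + -4.1 = -20.27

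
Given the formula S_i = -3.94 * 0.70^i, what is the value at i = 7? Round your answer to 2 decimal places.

S_7 = -3.94 * 0.7^7 ≈ -3.94 * 0.0824 ≈ -0.32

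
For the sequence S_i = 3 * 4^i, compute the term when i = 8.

S_8 = 3 * 4^8 = 3 * 65536 = 196608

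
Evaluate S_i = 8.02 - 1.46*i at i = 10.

S_10 = 8.02 + -1.46*10 = 8.02 + -14.6 = -6.58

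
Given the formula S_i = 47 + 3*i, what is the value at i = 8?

S_8 = 47 + 3*8 = 47 + 24 = 71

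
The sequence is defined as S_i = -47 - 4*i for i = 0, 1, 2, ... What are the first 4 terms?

This is an arithmetic sequence.
i=0: S_0 = -47 + -4*0 = -47
i=1: S_1 = -47 + -4*1 = -51
i=2: S_2 = -47 + -4*2 = -55
i=3: S_3 = -47 + -4*3 = -59
The first 4 terms are: [-47, -51, -55, -59]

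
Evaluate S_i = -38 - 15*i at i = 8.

S_8 = -38 + -15*8 = -38 + -120 = -158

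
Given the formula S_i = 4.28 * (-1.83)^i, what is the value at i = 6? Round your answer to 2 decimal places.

S_6 = 4.28 * (-1.83)^6 ≈ 4.28 * 37.5584 ≈ 160.75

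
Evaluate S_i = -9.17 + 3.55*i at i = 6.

S_6 = -9.17 + 3.55*6 = -9.17 + 21.3 = 12.13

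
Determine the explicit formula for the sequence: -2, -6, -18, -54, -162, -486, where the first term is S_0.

Check ratios: -6 / -2 = 3.0
Common ratio r = 3.
First term a = -2.
Formula: S_i = -2 * 3^i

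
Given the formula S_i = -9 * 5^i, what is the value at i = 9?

S_9 = -9 * 5^9 = -9 * 1953125 = -17578125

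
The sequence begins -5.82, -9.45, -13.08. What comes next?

Differences: -9.45 - -5.82 = -3.63
This is an arithmetic sequence with common difference d = -3.63.
Next term = -13.08 + -3.63 = -16.71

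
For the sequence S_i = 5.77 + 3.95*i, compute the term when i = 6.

S_6 = 5.77 + 3.95*6 = 5.77 + 23.7 = 29.47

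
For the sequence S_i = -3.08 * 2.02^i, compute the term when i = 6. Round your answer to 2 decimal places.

S_6 = -3.08 * 2.02^6 ≈ -3.08 * 67.9373 ≈ -209.25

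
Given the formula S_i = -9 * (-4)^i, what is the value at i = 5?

S_5 = -9 * (-4)^5 = -9 * -1024 = 9216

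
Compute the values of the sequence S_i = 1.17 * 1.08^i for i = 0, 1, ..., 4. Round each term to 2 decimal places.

This is a geometric sequence.
i=0: S_0 = 1.17 * 1.08^0 = 1.17
i=1: S_1 = 1.17 * 1.08^1 ≈ 1.26
i=2: S_2 = 1.17 * 1.08^2 ≈ 1.36
i=3: S_3 = 1.17 * 1.08^3 ≈ 1.47
i=4: S_4 = 1.17 * 1.08^4 ≈ 1.59
The first 5 terms are: [1.17, 1.26, 1.36, 1.47, 1.59]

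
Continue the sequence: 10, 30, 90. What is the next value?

Ratios: 30 / 10 = 3.0
This is a geometric sequence with common ratio r = 3.
Next term = 90 * 3 = 270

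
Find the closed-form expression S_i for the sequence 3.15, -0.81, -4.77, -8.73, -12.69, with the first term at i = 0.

Check differences: -0.81 - 3.15 = -3.96
-4.77 - -0.81 = -3.96
Common difference d = -3.96.
First term a = 3.15.
Formula: S_i = 3.15 - 3.96*i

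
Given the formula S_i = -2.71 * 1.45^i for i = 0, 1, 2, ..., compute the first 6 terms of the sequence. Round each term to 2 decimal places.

This is a geometric sequence.
i=0: S_0 = -2.71 * 1.45^0 = -2.71
i=1: S_1 = -2.71 * 1.45^1 ≈ -3.93
i=2: S_2 = -2.71 * 1.45^2 ≈ -5.7
i=3: S_3 = -2.71 * 1.45^3 ≈ -8.26
i=4: S_4 = -2.71 * 1.45^4 ≈ -11.98
i=5: S_5 = -2.71 * 1.45^5 ≈ -17.37
The first 6 terms are: [-2.71, -3.93, -5.7, -8.26, -11.98, -17.37]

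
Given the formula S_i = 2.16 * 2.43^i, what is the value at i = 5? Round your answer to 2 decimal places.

S_5 = 2.16 * 2.43^5 ≈ 2.16 * 84.7289 ≈ 183.01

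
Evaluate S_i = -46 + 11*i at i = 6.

S_6 = -46 + 11*6 = -46 + 66 = 20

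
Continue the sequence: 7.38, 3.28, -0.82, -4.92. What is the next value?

Differences: 3.28 - 7.38 = -4.1
This is an arithmetic sequence with common difference d = -4.1.
Next term = -4.92 + -4.1 = -9.02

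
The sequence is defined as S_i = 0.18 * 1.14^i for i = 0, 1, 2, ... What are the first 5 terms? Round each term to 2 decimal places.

This is a geometric sequence.
i=0: S_0 = 0.18 * 1.14^0 = 0.18
i=1: S_1 = 0.18 * 1.14^1 ≈ 0.21
i=2: S_2 = 0.18 * 1.14^2 ≈ 0.23
i=3: S_3 = 0.18 * 1.14^3 ≈ 0.27
i=4: S_4 = 0.18 * 1.14^4 ≈ 0.3
The first 5 terms are: [0.18, 0.21, 0.23, 0.27, 0.3]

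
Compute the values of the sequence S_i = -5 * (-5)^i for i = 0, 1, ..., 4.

This is a geometric sequence.
i=0: S_0 = -5 * (-5)^0 = -5
i=1: S_1 = -5 * (-5)^1 = 25
i=2: S_2 = -5 * (-5)^2 = -125
i=3: S_3 = -5 * (-5)^3 = 625
i=4: S_4 = -5 * (-5)^4 = -3125
The first 5 terms are: [-5, 25, -125, 625, -3125]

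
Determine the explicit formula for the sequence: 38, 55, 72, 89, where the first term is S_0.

Check differences: 55 - 38 = 17
72 - 55 = 17
Common difference d = 17.
First term a = 38.
Formula: S_i = 38 + 17*i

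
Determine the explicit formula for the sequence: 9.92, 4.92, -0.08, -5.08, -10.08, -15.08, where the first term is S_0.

Check differences: 4.92 - 9.92 = -5.0
-0.08 - 4.92 = -5.0
Common difference d = -5.0.
First term a = 9.92.
Formula: S_i = 9.92 - 5.00*i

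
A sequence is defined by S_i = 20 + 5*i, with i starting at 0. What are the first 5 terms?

This is an arithmetic sequence.
i=0: S_0 = 20 + 5*0 = 20
i=1: S_1 = 20 + 5*1 = 25
i=2: S_2 = 20 + 5*2 = 30
i=3: S_3 = 20 + 5*3 = 35
i=4: S_4 = 20 + 5*4 = 40
The first 5 terms are: [20, 25, 30, 35, 40]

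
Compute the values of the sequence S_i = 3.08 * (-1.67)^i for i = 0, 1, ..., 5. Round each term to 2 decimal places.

This is a geometric sequence.
i=0: S_0 = 3.08 * (-1.67)^0 = 3.08
i=1: S_1 = 3.08 * (-1.67)^1 ≈ -5.14
i=2: S_2 = 3.08 * (-1.67)^2 ≈ 8.59
i=3: S_3 = 3.08 * (-1.67)^3 ≈ -14.34
i=4: S_4 = 3.08 * (-1.67)^4 ≈ 23.96
i=5: S_5 = 3.08 * (-1.67)^5 ≈ -40.01
The first 6 terms are: [3.08, -5.14, 8.59, -14.34, 23.96, -40.01]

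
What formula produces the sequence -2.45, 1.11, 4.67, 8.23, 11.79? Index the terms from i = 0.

Check differences: 1.11 - -2.45 = 3.56
4.67 - 1.11 = 3.56
Common difference d = 3.56.
First term a = -2.45.
Formula: S_i = -2.45 + 3.56*i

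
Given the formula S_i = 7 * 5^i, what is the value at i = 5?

S_5 = 7 * 5^5 = 7 * 3125 = 21875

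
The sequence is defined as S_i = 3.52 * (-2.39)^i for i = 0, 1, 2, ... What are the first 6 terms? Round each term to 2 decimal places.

This is a geometric sequence.
i=0: S_0 = 3.52 * (-2.39)^0 = 3.52
i=1: S_1 = 3.52 * (-2.39)^1 ≈ -8.41
i=2: S_2 = 3.52 * (-2.39)^2 ≈ 20.11
i=3: S_3 = 3.52 * (-2.39)^3 ≈ -48.05
i=4: S_4 = 3.52 * (-2.39)^4 ≈ 114.85
i=5: S_5 = 3.52 * (-2.39)^5 ≈ -274.49
The first 6 terms are: [3.52, -8.41, 20.11, -48.05, 114.85, -274.49]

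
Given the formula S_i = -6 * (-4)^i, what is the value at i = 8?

S_8 = -6 * (-4)^8 = -6 * 65536 = -393216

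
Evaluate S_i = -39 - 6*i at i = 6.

S_6 = -39 + -6*6 = -39 + -36 = -75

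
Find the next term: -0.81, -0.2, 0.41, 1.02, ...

Differences: -0.2 - -0.81 = 0.61
This is an arithmetic sequence with common difference d = 0.61.
Next term = 1.02 + 0.61 = 1.63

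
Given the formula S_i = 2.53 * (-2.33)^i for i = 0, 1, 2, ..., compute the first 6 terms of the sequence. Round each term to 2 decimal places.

This is a geometric sequence.
i=0: S_0 = 2.53 * (-2.33)^0 = 2.53
i=1: S_1 = 2.53 * (-2.33)^1 ≈ -5.89
i=2: S_2 = 2.53 * (-2.33)^2 ≈ 13.74
i=3: S_3 = 2.53 * (-2.33)^3 ≈ -32.0
i=4: S_4 = 2.53 * (-2.33)^4 ≈ 74.57
i=5: S_5 = 2.53 * (-2.33)^5 ≈ -173.74
The first 6 terms are: [2.53, -5.89, 13.74, -32.0, 74.57, -173.74]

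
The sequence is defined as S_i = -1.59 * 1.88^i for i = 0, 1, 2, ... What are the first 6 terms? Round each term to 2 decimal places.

This is a geometric sequence.
i=0: S_0 = -1.59 * 1.88^0 = -1.59
i=1: S_1 = -1.59 * 1.88^1 ≈ -2.99
i=2: S_2 = -1.59 * 1.88^2 ≈ -5.62
i=3: S_3 = -1.59 * 1.88^3 ≈ -10.57
i=4: S_4 = -1.59 * 1.88^4 ≈ -19.86
i=5: S_5 = -1.59 * 1.88^5 ≈ -37.34
The first 6 terms are: [-1.59, -2.99, -5.62, -10.57, -19.86, -37.34]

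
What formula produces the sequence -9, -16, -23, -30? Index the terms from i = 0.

Check differences: -16 - -9 = -7
-23 - -16 = -7
Common difference d = -7.
First term a = -9.
Formula: S_i = -9 - 7*i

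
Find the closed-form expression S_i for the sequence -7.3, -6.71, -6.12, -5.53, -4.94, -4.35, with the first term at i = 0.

Check differences: -6.71 - -7.3 = 0.59
-6.12 - -6.71 = 0.59
Common difference d = 0.59.
First term a = -7.3.
Formula: S_i = -7.30 + 0.59*i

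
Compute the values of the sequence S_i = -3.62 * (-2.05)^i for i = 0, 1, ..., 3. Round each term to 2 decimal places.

This is a geometric sequence.
i=0: S_0 = -3.62 * (-2.05)^0 = -3.62
i=1: S_1 = -3.62 * (-2.05)^1 ≈ 7.42
i=2: S_2 = -3.62 * (-2.05)^2 ≈ -15.21
i=3: S_3 = -3.62 * (-2.05)^3 ≈ 31.19
The first 4 terms are: [-3.62, 7.42, -15.21, 31.19]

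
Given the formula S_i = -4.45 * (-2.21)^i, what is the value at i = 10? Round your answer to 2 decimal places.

S_10 = -4.45 * (-2.21)^10 ≈ -4.45 * 2779.2188 ≈ -12367.52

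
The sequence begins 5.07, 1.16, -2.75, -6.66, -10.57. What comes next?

Differences: 1.16 - 5.07 = -3.91
This is an arithmetic sequence with common difference d = -3.91.
Next term = -10.57 + -3.91 = -14.48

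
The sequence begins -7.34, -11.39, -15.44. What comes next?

Differences: -11.39 - -7.34 = -4.05
This is an arithmetic sequence with common difference d = -4.05.
Next term = -15.44 + -4.05 = -19.49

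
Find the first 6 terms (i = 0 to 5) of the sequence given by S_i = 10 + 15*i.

This is an arithmetic sequence.
i=0: S_0 = 10 + 15*0 = 10
i=1: S_1 = 10 + 15*1 = 25
i=2: S_2 = 10 + 15*2 = 40
i=3: S_3 = 10 + 15*3 = 55
i=4: S_4 = 10 + 15*4 = 70
i=5: S_5 = 10 + 15*5 = 85
The first 6 terms are: [10, 25, 40, 55, 70, 85]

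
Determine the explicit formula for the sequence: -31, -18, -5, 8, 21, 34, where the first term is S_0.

Check differences: -18 - -31 = 13
-5 - -18 = 13
Common difference d = 13.
First term a = -31.
Formula: S_i = -31 + 13*i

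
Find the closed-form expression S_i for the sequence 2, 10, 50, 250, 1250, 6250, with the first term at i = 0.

Check ratios: 10 / 2 = 5.0
Common ratio r = 5.
First term a = 2.
Formula: S_i = 2 * 5^i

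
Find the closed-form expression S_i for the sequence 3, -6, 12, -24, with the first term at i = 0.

Check ratios: -6 / 3 = -2.0
Common ratio r = -2.
First term a = 3.
Formula: S_i = 3 * (-2)^i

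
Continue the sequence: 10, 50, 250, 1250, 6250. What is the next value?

Ratios: 50 / 10 = 5.0
This is a geometric sequence with common ratio r = 5.
Next term = 6250 * 5 = 31250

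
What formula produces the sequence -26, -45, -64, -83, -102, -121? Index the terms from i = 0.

Check differences: -45 - -26 = -19
-64 - -45 = -19
Common difference d = -19.
First term a = -26.
Formula: S_i = -26 - 19*i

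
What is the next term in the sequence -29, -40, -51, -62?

Differences: -40 - -29 = -11
This is an arithmetic sequence with common difference d = -11.
Next term = -62 + -11 = -73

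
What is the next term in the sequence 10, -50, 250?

Ratios: -50 / 10 = -5.0
This is a geometric sequence with common ratio r = -5.
Next term = 250 * -5 = -1250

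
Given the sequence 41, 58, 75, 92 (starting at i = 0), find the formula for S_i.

Check differences: 58 - 41 = 17
75 - 58 = 17
Common difference d = 17.
First term a = 41.
Formula: S_i = 41 + 17*i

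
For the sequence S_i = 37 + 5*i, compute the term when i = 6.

S_6 = 37 + 5*6 = 37 + 30 = 67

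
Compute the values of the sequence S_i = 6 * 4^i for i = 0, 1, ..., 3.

This is a geometric sequence.
i=0: S_0 = 6 * 4^0 = 6
i=1: S_1 = 6 * 4^1 = 24
i=2: S_2 = 6 * 4^2 = 96
i=3: S_3 = 6 * 4^3 = 384
The first 4 terms are: [6, 24, 96, 384]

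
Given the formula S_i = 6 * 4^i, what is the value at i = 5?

S_5 = 6 * 4^5 = 6 * 1024 = 6144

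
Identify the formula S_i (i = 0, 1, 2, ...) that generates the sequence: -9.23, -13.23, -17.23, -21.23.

Check differences: -13.23 - -9.23 = -4.0
-17.23 - -13.23 = -4.0
Common difference d = -4.0.
First term a = -9.23.
Formula: S_i = -9.23 - 4.00*i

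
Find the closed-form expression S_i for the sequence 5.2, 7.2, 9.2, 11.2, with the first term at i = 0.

Check differences: 7.2 - 5.2 = 2.0
9.2 - 7.2 = 2.0
Common difference d = 2.0.
First term a = 5.2.
Formula: S_i = 5.20 + 2.00*i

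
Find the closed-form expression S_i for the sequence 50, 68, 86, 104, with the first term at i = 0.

Check differences: 68 - 50 = 18
86 - 68 = 18
Common difference d = 18.
First term a = 50.
Formula: S_i = 50 + 18*i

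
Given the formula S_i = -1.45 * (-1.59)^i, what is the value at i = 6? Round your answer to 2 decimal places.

S_6 = -1.45 * (-1.59)^6 ≈ -1.45 * 16.1578 ≈ -23.43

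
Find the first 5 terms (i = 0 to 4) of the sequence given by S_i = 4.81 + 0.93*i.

This is an arithmetic sequence.
i=0: S_0 = 4.81 + 0.93*0 = 4.81
i=1: S_1 = 4.81 + 0.93*1 = 5.74
i=2: S_2 = 4.81 + 0.93*2 = 6.67
i=3: S_3 = 4.81 + 0.93*3 = 7.6
i=4: S_4 = 4.81 + 0.93*4 = 8.53
The first 5 terms are: [4.81, 5.74, 6.67, 7.6, 8.53]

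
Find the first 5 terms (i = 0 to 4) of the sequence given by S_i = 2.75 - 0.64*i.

This is an arithmetic sequence.
i=0: S_0 = 2.75 + -0.64*0 = 2.75
i=1: S_1 = 2.75 + -0.64*1 = 2.11
i=2: S_2 = 2.75 + -0.64*2 = 1.47
i=3: S_3 = 2.75 + -0.64*3 = 0.83
i=4: S_4 = 2.75 + -0.64*4 = 0.19
The first 5 terms are: [2.75, 2.11, 1.47, 0.83, 0.19]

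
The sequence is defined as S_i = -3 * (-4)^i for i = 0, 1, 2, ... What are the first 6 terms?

This is a geometric sequence.
i=0: S_0 = -3 * (-4)^0 = -3
i=1: S_1 = -3 * (-4)^1 = 12
i=2: S_2 = -3 * (-4)^2 = -48
i=3: S_3 = -3 * (-4)^3 = 192
i=4: S_4 = -3 * (-4)^4 = -768
i=5: S_5 = -3 * (-4)^5 = 3072
The first 6 terms are: [-3, 12, -48, 192, -768, 3072]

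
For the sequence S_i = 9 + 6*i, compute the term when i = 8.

S_8 = 9 + 6*8 = 9 + 48 = 57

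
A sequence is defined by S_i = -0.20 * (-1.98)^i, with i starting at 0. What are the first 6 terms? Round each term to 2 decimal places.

This is a geometric sequence.
i=0: S_0 = -0.2 * (-1.98)^0 = -0.2
i=1: S_1 = -0.2 * (-1.98)^1 ≈ 0.4
i=2: S_2 = -0.2 * (-1.98)^2 ≈ -0.78
i=3: S_3 = -0.2 * (-1.98)^3 ≈ 1.55
i=4: S_4 = -0.2 * (-1.98)^4 ≈ -3.07
i=5: S_5 = -0.2 * (-1.98)^5 ≈ 6.09
The first 6 terms are: [-0.2, 0.4, -0.78, 1.55, -3.07, 6.09]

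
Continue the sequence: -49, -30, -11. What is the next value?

Differences: -30 - -49 = 19
This is an arithmetic sequence with common difference d = 19.
Next term = -11 + 19 = 8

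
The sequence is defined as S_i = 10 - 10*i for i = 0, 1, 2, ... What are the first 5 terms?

This is an arithmetic sequence.
i=0: S_0 = 10 + -10*0 = 10
i=1: S_1 = 10 + -10*1 = 0
i=2: S_2 = 10 + -10*2 = -10
i=3: S_3 = 10 + -10*3 = -20
i=4: S_4 = 10 + -10*4 = -30
The first 5 terms are: [10, 0, -10, -20, -30]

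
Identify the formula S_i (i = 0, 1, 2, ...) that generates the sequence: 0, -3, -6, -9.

Check differences: -3 - 0 = -3
-6 - -3 = -3
Common difference d = -3.
First term a = 0.
Formula: S_i = 0 - 3*i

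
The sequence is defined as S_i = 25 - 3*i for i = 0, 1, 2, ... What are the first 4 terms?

This is an arithmetic sequence.
i=0: S_0 = 25 + -3*0 = 25
i=1: S_1 = 25 + -3*1 = 22
i=2: S_2 = 25 + -3*2 = 19
i=3: S_3 = 25 + -3*3 = 16
The first 4 terms are: [25, 22, 19, 16]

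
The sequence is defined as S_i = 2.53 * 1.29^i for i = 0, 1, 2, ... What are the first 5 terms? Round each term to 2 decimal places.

This is a geometric sequence.
i=0: S_0 = 2.53 * 1.29^0 = 2.53
i=1: S_1 = 2.53 * 1.29^1 ≈ 3.26
i=2: S_2 = 2.53 * 1.29^2 ≈ 4.21
i=3: S_3 = 2.53 * 1.29^3 ≈ 5.43
i=4: S_4 = 2.53 * 1.29^4 ≈ 7.01
The first 5 terms are: [2.53, 3.26, 4.21, 5.43, 7.01]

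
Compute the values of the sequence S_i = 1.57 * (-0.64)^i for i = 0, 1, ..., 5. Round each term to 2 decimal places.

This is a geometric sequence.
i=0: S_0 = 1.57 * (-0.64)^0 = 1.57
i=1: S_1 = 1.57 * (-0.64)^1 ≈ -1.0
i=2: S_2 = 1.57 * (-0.64)^2 ≈ 0.64
i=3: S_3 = 1.57 * (-0.64)^3 ≈ -0.41
i=4: S_4 = 1.57 * (-0.64)^4 ≈ 0.26
i=5: S_5 = 1.57 * (-0.64)^5 ≈ -0.17
The first 6 terms are: [1.57, -1.0, 0.64, -0.41, 0.26, -0.17]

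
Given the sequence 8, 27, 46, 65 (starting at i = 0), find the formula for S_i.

Check differences: 27 - 8 = 19
46 - 27 = 19
Common difference d = 19.
First term a = 8.
Formula: S_i = 8 + 19*i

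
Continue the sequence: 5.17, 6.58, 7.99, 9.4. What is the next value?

Differences: 6.58 - 5.17 = 1.41
This is an arithmetic sequence with common difference d = 1.41.
Next term = 9.4 + 1.41 = 10.81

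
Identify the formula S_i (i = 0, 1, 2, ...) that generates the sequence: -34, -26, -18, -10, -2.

Check differences: -26 - -34 = 8
-18 - -26 = 8
Common difference d = 8.
First term a = -34.
Formula: S_i = -34 + 8*i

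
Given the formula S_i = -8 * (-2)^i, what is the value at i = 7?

S_7 = -8 * (-2)^7 = -8 * -128 = 1024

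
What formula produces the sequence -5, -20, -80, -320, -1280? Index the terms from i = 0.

Check ratios: -20 / -5 = 4.0
Common ratio r = 4.
First term a = -5.
Formula: S_i = -5 * 4^i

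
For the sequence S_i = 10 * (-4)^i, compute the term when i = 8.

S_8 = 10 * (-4)^8 = 10 * 65536 = 655360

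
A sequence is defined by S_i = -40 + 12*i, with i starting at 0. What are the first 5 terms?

This is an arithmetic sequence.
i=0: S_0 = -40 + 12*0 = -40
i=1: S_1 = -40 + 12*1 = -28
i=2: S_2 = -40 + 12*2 = -16
i=3: S_3 = -40 + 12*3 = -4
i=4: S_4 = -40 + 12*4 = 8
The first 5 terms are: [-40, -28, -16, -4, 8]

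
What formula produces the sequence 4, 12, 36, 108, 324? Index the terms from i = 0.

Check ratios: 12 / 4 = 3.0
Common ratio r = 3.
First term a = 4.
Formula: S_i = 4 * 3^i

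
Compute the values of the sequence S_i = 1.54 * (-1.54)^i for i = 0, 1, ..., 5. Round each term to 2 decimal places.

This is a geometric sequence.
i=0: S_0 = 1.54 * (-1.54)^0 = 1.54
i=1: S_1 = 1.54 * (-1.54)^1 ≈ -2.37
i=2: S_2 = 1.54 * (-1.54)^2 ≈ 3.65
i=3: S_3 = 1.54 * (-1.54)^3 ≈ -5.62
i=4: S_4 = 1.54 * (-1.54)^4 ≈ 8.66
i=5: S_5 = 1.54 * (-1.54)^5 ≈ -13.34
The first 6 terms are: [1.54, -2.37, 3.65, -5.62, 8.66, -13.34]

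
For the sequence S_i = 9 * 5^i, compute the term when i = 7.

S_7 = 9 * 5^7 = 9 * 78125 = 703125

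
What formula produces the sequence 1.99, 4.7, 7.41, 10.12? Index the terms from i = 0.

Check differences: 4.7 - 1.99 = 2.71
7.41 - 4.7 = 2.71
Common difference d = 2.71.
First term a = 1.99.
Formula: S_i = 1.99 + 2.71*i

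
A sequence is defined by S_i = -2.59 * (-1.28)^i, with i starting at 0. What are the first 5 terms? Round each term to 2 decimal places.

This is a geometric sequence.
i=0: S_0 = -2.59 * (-1.28)^0 = -2.59
i=1: S_1 = -2.59 * (-1.28)^1 ≈ 3.32
i=2: S_2 = -2.59 * (-1.28)^2 ≈ -4.24
i=3: S_3 = -2.59 * (-1.28)^3 ≈ 5.43
i=4: S_4 = -2.59 * (-1.28)^4 ≈ -6.95
The first 5 terms are: [-2.59, 3.32, -4.24, 5.43, -6.95]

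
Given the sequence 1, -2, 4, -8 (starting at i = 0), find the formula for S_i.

Check ratios: -2 / 1 = -2.0
Common ratio r = -2.
First term a = 1.
Formula: S_i = 1 * (-2)^i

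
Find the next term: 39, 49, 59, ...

Differences: 49 - 39 = 10
This is an arithmetic sequence with common difference d = 10.
Next term = 59 + 10 = 69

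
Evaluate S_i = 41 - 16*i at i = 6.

S_6 = 41 + -16*6 = 41 + -96 = -55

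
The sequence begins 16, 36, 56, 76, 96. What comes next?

Differences: 36 - 16 = 20
This is an arithmetic sequence with common difference d = 20.
Next term = 96 + 20 = 116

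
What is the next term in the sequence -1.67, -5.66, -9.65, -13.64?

Differences: -5.66 - -1.67 = -3.99
This is an arithmetic sequence with common difference d = -3.99.
Next term = -13.64 + -3.99 = -17.63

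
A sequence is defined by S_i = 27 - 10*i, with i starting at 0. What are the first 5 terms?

This is an arithmetic sequence.
i=0: S_0 = 27 + -10*0 = 27
i=1: S_1 = 27 + -10*1 = 17
i=2: S_2 = 27 + -10*2 = 7
i=3: S_3 = 27 + -10*3 = -3
i=4: S_4 = 27 + -10*4 = -13
The first 5 terms are: [27, 17, 7, -3, -13]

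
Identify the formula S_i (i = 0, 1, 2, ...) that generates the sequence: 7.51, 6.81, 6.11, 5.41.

Check differences: 6.81 - 7.51 = -0.7
6.11 - 6.81 = -0.7
Common difference d = -0.7.
First term a = 7.51.
Formula: S_i = 7.51 - 0.70*i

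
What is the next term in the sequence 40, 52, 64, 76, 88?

Differences: 52 - 40 = 12
This is an arithmetic sequence with common difference d = 12.
Next term = 88 + 12 = 100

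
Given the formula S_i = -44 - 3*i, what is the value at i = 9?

S_9 = -44 + -3*9 = -44 + -27 = -71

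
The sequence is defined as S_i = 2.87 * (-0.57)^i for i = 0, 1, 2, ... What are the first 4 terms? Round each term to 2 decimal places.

This is a geometric sequence.
i=0: S_0 = 2.87 * (-0.57)^0 = 2.87
i=1: S_1 = 2.87 * (-0.57)^1 ≈ -1.64
i=2: S_2 = 2.87 * (-0.57)^2 ≈ 0.93
i=3: S_3 = 2.87 * (-0.57)^3 ≈ -0.53
The first 4 terms are: [2.87, -1.64, 0.93, -0.53]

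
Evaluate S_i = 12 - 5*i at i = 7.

S_7 = 12 + -5*7 = 12 + -35 = -23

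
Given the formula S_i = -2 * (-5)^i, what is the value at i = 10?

S_10 = -2 * (-5)^10 = -2 * 9765625 = -19531250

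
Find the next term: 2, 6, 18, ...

Ratios: 6 / 2 = 3.0
This is a geometric sequence with common ratio r = 3.
Next term = 18 * 3 = 54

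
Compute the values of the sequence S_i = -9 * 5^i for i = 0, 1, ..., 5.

This is a geometric sequence.
i=0: S_0 = -9 * 5^0 = -9
i=1: S_1 = -9 * 5^1 = -45
i=2: S_2 = -9 * 5^2 = -225
i=3: S_3 = -9 * 5^3 = -1125
i=4: S_4 = -9 * 5^4 = -5625
i=5: S_5 = -9 * 5^5 = -28125
The first 6 terms are: [-9, -45, -225, -1125, -5625, -28125]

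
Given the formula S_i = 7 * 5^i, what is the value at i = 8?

S_8 = 7 * 5^8 = 7 * 390625 = 2734375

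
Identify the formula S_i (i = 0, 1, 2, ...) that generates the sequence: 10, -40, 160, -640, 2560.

Check ratios: -40 / 10 = -4.0
Common ratio r = -4.
First term a = 10.
Formula: S_i = 10 * (-4)^i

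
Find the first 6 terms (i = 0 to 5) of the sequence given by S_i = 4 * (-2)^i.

This is a geometric sequence.
i=0: S_0 = 4 * (-2)^0 = 4
i=1: S_1 = 4 * (-2)^1 = -8
i=2: S_2 = 4 * (-2)^2 = 16
i=3: S_3 = 4 * (-2)^3 = -32
i=4: S_4 = 4 * (-2)^4 = 64
i=5: S_5 = 4 * (-2)^5 = -128
The first 6 terms are: [4, -8, 16, -32, 64, -128]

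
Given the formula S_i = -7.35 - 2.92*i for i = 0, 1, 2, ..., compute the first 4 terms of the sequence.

This is an arithmetic sequence.
i=0: S_0 = -7.35 + -2.92*0 = -7.35
i=1: S_1 = -7.35 + -2.92*1 = -10.27
i=2: S_2 = -7.35 + -2.92*2 = -13.19
i=3: S_3 = -7.35 + -2.92*3 = -16.11
The first 4 terms are: [-7.35, -10.27, -13.19, -16.11]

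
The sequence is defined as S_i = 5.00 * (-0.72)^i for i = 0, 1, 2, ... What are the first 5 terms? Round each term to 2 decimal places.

This is a geometric sequence.
i=0: S_0 = 5.0 * (-0.72)^0 = 5.0
i=1: S_1 = 5.0 * (-0.72)^1 = -3.6
i=2: S_2 = 5.0 * (-0.72)^2 ≈ 2.59
i=3: S_3 = 5.0 * (-0.72)^3 ≈ -1.87
i=4: S_4 = 5.0 * (-0.72)^4 ≈ 1.34
The first 5 terms are: [5.0, -3.6, 2.59, -1.87, 1.34]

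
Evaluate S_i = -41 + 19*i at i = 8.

S_8 = -41 + 19*8 = -41 + 152 = 111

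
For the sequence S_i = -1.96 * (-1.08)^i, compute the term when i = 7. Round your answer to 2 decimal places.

S_7 = -1.96 * (-1.08)^7 ≈ -1.96 * -1.7138 ≈ 3.36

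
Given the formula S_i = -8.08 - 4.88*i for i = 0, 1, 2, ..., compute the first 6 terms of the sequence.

This is an arithmetic sequence.
i=0: S_0 = -8.08 + -4.88*0 = -8.08
i=1: S_1 = -8.08 + -4.88*1 = -12.96
i=2: S_2 = -8.08 + -4.88*2 = -17.84
i=3: S_3 = -8.08 + -4.88*3 = -22.72
i=4: S_4 = -8.08 + -4.88*4 = -27.6
i=5: S_5 = -8.08 + -4.88*5 = -32.48
The first 6 terms are: [-8.08, -12.96, -17.84, -22.72, -27.6, -32.48]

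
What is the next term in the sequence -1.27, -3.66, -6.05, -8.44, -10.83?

Differences: -3.66 - -1.27 = -2.39
This is an arithmetic sequence with common difference d = -2.39.
Next term = -10.83 + -2.39 = -13.22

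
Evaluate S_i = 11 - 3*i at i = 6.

S_6 = 11 + -3*6 = 11 + -18 = -7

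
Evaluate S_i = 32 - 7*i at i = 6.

S_6 = 32 + -7*6 = 32 + -42 = -10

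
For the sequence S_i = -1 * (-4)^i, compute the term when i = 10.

S_10 = -1 * (-4)^10 = -1 * 1048576 = -1048576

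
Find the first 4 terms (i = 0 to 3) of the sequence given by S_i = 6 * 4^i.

This is a geometric sequence.
i=0: S_0 = 6 * 4^0 = 6
i=1: S_1 = 6 * 4^1 = 24
i=2: S_2 = 6 * 4^2 = 96
i=3: S_3 = 6 * 4^3 = 384
The first 4 terms are: [6, 24, 96, 384]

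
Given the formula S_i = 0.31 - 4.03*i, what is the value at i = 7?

S_7 = 0.31 + -4.03*7 = 0.31 + -28.21 = -27.9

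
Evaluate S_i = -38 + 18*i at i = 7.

S_7 = -38 + 18*7 = -38 + 126 = 88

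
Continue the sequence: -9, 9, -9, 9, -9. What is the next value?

Ratios: 9 / -9 = -1.0
This is a geometric sequence with common ratio r = -1.
Next term = -9 * -1 = 9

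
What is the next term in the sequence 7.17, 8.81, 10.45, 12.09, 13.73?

Differences: 8.81 - 7.17 = 1.64
This is an arithmetic sequence with common difference d = 1.64.
Next term = 13.73 + 1.64 = 15.37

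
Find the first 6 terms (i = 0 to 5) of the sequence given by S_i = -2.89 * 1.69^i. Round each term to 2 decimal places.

This is a geometric sequence.
i=0: S_0 = -2.89 * 1.69^0 = -2.89
i=1: S_1 = -2.89 * 1.69^1 ≈ -4.88
i=2: S_2 = -2.89 * 1.69^2 ≈ -8.25
i=3: S_3 = -2.89 * 1.69^3 ≈ -13.95
i=4: S_4 = -2.89 * 1.69^4 ≈ -23.57
i=5: S_5 = -2.89 * 1.69^5 ≈ -39.84
The first 6 terms are: [-2.89, -4.88, -8.25, -13.95, -23.57, -39.84]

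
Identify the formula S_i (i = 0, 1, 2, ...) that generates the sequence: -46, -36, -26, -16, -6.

Check differences: -36 - -46 = 10
-26 - -36 = 10
Common difference d = 10.
First term a = -46.
Formula: S_i = -46 + 10*i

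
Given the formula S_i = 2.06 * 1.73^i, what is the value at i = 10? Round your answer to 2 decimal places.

S_10 = 2.06 * 1.73^10 ≈ 2.06 * 240.1381 ≈ 494.68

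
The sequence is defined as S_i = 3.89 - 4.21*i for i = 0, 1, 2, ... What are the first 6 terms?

This is an arithmetic sequence.
i=0: S_0 = 3.89 + -4.21*0 = 3.89
i=1: S_1 = 3.89 + -4.21*1 = -0.32
i=2: S_2 = 3.89 + -4.21*2 = -4.53
i=3: S_3 = 3.89 + -4.21*3 = -8.74
i=4: S_4 = 3.89 + -4.21*4 = -12.95
i=5: S_5 = 3.89 + -4.21*5 = -17.16
The first 6 terms are: [3.89, -0.32, -4.53, -8.74, -12.95, -17.16]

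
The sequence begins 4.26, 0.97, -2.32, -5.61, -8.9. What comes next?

Differences: 0.97 - 4.26 = -3.29
This is an arithmetic sequence with common difference d = -3.29.
Next term = -8.9 + -3.29 = -12.19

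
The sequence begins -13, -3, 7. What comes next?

Differences: -3 - -13 = 10
This is an arithmetic sequence with common difference d = 10.
Next term = 7 + 10 = 17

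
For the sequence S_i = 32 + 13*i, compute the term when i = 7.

S_7 = 32 + 13*7 = 32 + 91 = 123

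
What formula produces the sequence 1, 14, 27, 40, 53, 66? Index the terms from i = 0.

Check differences: 14 - 1 = 13
27 - 14 = 13
Common difference d = 13.
First term a = 1.
Formula: S_i = 1 + 13*i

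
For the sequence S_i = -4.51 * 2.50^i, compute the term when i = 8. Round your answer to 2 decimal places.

S_8 = -4.51 * 2.5^8 ≈ -4.51 * 1525.8789 ≈ -6881.71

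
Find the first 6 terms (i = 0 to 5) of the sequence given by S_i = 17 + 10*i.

This is an arithmetic sequence.
i=0: S_0 = 17 + 10*0 = 17
i=1: S_1 = 17 + 10*1 = 27
i=2: S_2 = 17 + 10*2 = 37
i=3: S_3 = 17 + 10*3 = 47
i=4: S_4 = 17 + 10*4 = 57
i=5: S_5 = 17 + 10*5 = 67
The first 6 terms are: [17, 27, 37, 47, 57, 67]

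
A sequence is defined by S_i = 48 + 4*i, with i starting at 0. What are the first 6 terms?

This is an arithmetic sequence.
i=0: S_0 = 48 + 4*0 = 48
i=1: S_1 = 48 + 4*1 = 52
i=2: S_2 = 48 + 4*2 = 56
i=3: S_3 = 48 + 4*3 = 60
i=4: S_4 = 48 + 4*4 = 64
i=5: S_5 = 48 + 4*5 = 68
The first 6 terms are: [48, 52, 56, 60, 64, 68]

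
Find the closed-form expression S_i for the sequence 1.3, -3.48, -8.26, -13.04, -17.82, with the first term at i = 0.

Check differences: -3.48 - 1.3 = -4.78
-8.26 - -3.48 = -4.78
Common difference d = -4.78.
First term a = 1.3.
Formula: S_i = 1.30 - 4.78*i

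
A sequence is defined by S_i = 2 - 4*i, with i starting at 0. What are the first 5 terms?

This is an arithmetic sequence.
i=0: S_0 = 2 + -4*0 = 2
i=1: S_1 = 2 + -4*1 = -2
i=2: S_2 = 2 + -4*2 = -6
i=3: S_3 = 2 + -4*3 = -10
i=4: S_4 = 2 + -4*4 = -14
The first 5 terms are: [2, -2, -6, -10, -14]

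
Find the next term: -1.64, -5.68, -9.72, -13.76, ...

Differences: -5.68 - -1.64 = -4.04
This is an arithmetic sequence with common difference d = -4.04.
Next term = -13.76 + -4.04 = -17.8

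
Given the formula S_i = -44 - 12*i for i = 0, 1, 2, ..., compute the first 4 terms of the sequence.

This is an arithmetic sequence.
i=0: S_0 = -44 + -12*0 = -44
i=1: S_1 = -44 + -12*1 = -56
i=2: S_2 = -44 + -12*2 = -68
i=3: S_3 = -44 + -12*3 = -80
The first 4 terms are: [-44, -56, -68, -80]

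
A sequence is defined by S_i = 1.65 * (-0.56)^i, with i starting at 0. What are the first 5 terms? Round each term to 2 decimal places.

This is a geometric sequence.
i=0: S_0 = 1.65 * (-0.56)^0 = 1.65
i=1: S_1 = 1.65 * (-0.56)^1 ≈ -0.92
i=2: S_2 = 1.65 * (-0.56)^2 ≈ 0.52
i=3: S_3 = 1.65 * (-0.56)^3 ≈ -0.29
i=4: S_4 = 1.65 * (-0.56)^4 ≈ 0.16
The first 5 terms are: [1.65, -0.92, 0.52, -0.29, 0.16]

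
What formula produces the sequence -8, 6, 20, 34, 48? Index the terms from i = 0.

Check differences: 6 - -8 = 14
20 - 6 = 14
Common difference d = 14.
First term a = -8.
Formula: S_i = -8 + 14*i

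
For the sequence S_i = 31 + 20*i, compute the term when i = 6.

S_6 = 31 + 20*6 = 31 + 120 = 151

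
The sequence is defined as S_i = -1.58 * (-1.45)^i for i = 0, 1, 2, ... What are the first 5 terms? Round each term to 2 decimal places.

This is a geometric sequence.
i=0: S_0 = -1.58 * (-1.45)^0 = -1.58
i=1: S_1 = -1.58 * (-1.45)^1 ≈ 2.29
i=2: S_2 = -1.58 * (-1.45)^2 ≈ -3.32
i=3: S_3 = -1.58 * (-1.45)^3 ≈ 4.82
i=4: S_4 = -1.58 * (-1.45)^4 ≈ -6.98
The first 5 terms are: [-1.58, 2.29, -3.32, 4.82, -6.98]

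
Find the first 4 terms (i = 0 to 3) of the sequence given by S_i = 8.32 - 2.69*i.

This is an arithmetic sequence.
i=0: S_0 = 8.32 + -2.69*0 = 8.32
i=1: S_1 = 8.32 + -2.69*1 = 5.63
i=2: S_2 = 8.32 + -2.69*2 = 2.94
i=3: S_3 = 8.32 + -2.69*3 = 0.25
The first 4 terms are: [8.32, 5.63, 2.94, 0.25]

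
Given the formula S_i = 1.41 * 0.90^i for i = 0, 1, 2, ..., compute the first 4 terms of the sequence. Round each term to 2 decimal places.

This is a geometric sequence.
i=0: S_0 = 1.41 * 0.9^0 = 1.41
i=1: S_1 = 1.41 * 0.9^1 ≈ 1.27
i=2: S_2 = 1.41 * 0.9^2 ≈ 1.14
i=3: S_3 = 1.41 * 0.9^3 ≈ 1.03
The first 4 terms are: [1.41, 1.27, 1.14, 1.03]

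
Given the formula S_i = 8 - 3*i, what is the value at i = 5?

S_5 = 8 + -3*5 = 8 + -15 = -7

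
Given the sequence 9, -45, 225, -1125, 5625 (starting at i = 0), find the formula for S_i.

Check ratios: -45 / 9 = -5.0
Common ratio r = -5.
First term a = 9.
Formula: S_i = 9 * (-5)^i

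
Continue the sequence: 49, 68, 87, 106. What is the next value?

Differences: 68 - 49 = 19
This is an arithmetic sequence with common difference d = 19.
Next term = 106 + 19 = 125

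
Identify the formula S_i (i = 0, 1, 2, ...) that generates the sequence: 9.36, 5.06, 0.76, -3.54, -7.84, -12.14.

Check differences: 5.06 - 9.36 = -4.3
0.76 - 5.06 = -4.3
Common difference d = -4.3.
First term a = 9.36.
Formula: S_i = 9.36 - 4.30*i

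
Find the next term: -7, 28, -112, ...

Ratios: 28 / -7 = -4.0
This is a geometric sequence with common ratio r = -4.
Next term = -112 * -4 = 448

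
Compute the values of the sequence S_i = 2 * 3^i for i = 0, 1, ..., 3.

This is a geometric sequence.
i=0: S_0 = 2 * 3^0 = 2
i=1: S_1 = 2 * 3^1 = 6
i=2: S_2 = 2 * 3^2 = 18
i=3: S_3 = 2 * 3^3 = 54
The first 4 terms are: [2, 6, 18, 54]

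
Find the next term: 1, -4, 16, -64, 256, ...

Ratios: -4 / 1 = -4.0
This is a geometric sequence with common ratio r = -4.
Next term = 256 * -4 = -1024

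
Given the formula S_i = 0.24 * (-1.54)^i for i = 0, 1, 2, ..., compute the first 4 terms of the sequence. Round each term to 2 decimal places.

This is a geometric sequence.
i=0: S_0 = 0.24 * (-1.54)^0 = 0.24
i=1: S_1 = 0.24 * (-1.54)^1 ≈ -0.37
i=2: S_2 = 0.24 * (-1.54)^2 ≈ 0.57
i=3: S_3 = 0.24 * (-1.54)^3 ≈ -0.88
The first 4 terms are: [0.24, -0.37, 0.57, -0.88]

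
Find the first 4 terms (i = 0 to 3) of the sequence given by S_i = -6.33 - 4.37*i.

This is an arithmetic sequence.
i=0: S_0 = -6.33 + -4.37*0 = -6.33
i=1: S_1 = -6.33 + -4.37*1 = -10.7
i=2: S_2 = -6.33 + -4.37*2 = -15.07
i=3: S_3 = -6.33 + -4.37*3 = -19.44
The first 4 terms are: [-6.33, -10.7, -15.07, -19.44]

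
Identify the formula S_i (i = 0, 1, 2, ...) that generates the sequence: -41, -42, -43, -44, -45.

Check differences: -42 - -41 = -1
-43 - -42 = -1
Common difference d = -1.
First term a = -41.
Formula: S_i = -41 - 1*i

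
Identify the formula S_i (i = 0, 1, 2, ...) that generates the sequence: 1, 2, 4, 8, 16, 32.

Check ratios: 2 / 1 = 2.0
Common ratio r = 2.
First term a = 1.
Formula: S_i = 1 * 2^i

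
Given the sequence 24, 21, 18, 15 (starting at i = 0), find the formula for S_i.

Check differences: 21 - 24 = -3
18 - 21 = -3
Common difference d = -3.
First term a = 24.
Formula: S_i = 24 - 3*i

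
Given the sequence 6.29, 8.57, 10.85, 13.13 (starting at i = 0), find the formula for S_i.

Check differences: 8.57 - 6.29 = 2.28
10.85 - 8.57 = 2.28
Common difference d = 2.28.
First term a = 6.29.
Formula: S_i = 6.29 + 2.28*i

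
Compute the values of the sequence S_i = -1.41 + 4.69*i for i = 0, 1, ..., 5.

This is an arithmetic sequence.
i=0: S_0 = -1.41 + 4.69*0 = -1.41
i=1: S_1 = -1.41 + 4.69*1 = 3.28
i=2: S_2 = -1.41 + 4.69*2 = 7.97
i=3: S_3 = -1.41 + 4.69*3 = 12.66
i=4: S_4 = -1.41 + 4.69*4 = 17.35
i=5: S_5 = -1.41 + 4.69*5 = 22.04
The first 6 terms are: [-1.41, 3.28, 7.97, 12.66, 17.35, 22.04]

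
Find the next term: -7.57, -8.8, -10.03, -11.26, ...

Differences: -8.8 - -7.57 = -1.23
This is an arithmetic sequence with common difference d = -1.23.
Next term = -11.26 + -1.23 = -12.49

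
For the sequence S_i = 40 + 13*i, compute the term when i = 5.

S_5 = 40 + 13*5 = 40 + 65 = 105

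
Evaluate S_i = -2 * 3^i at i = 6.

S_6 = -2 * 3^6 = -2 * 729 = -1458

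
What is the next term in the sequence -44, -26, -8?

Differences: -26 - -44 = 18
This is an arithmetic sequence with common difference d = 18.
Next term = -8 + 18 = 10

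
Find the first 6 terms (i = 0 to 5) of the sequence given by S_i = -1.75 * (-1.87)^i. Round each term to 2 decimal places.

This is a geometric sequence.
i=0: S_0 = -1.75 * (-1.87)^0 = -1.75
i=1: S_1 = -1.75 * (-1.87)^1 ≈ 3.27
i=2: S_2 = -1.75 * (-1.87)^2 ≈ -6.12
i=3: S_3 = -1.75 * (-1.87)^3 ≈ 11.44
i=4: S_4 = -1.75 * (-1.87)^4 ≈ -21.4
i=5: S_5 = -1.75 * (-1.87)^5 ≈ 40.02
The first 6 terms are: [-1.75, 3.27, -6.12, 11.44, -21.4, 40.02]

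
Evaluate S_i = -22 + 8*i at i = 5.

S_5 = -22 + 8*5 = -22 + 40 = 18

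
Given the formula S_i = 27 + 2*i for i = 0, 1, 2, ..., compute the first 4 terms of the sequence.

This is an arithmetic sequence.
i=0: S_0 = 27 + 2*0 = 27
i=1: S_1 = 27 + 2*1 = 29
i=2: S_2 = 27 + 2*2 = 31
i=3: S_3 = 27 + 2*3 = 33
The first 4 terms are: [27, 29, 31, 33]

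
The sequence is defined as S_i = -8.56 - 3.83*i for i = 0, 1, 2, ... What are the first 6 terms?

This is an arithmetic sequence.
i=0: S_0 = -8.56 + -3.83*0 = -8.56
i=1: S_1 = -8.56 + -3.83*1 = -12.39
i=2: S_2 = -8.56 + -3.83*2 = -16.22
i=3: S_3 = -8.56 + -3.83*3 = -20.05
i=4: S_4 = -8.56 + -3.83*4 = -23.88
i=5: S_5 = -8.56 + -3.83*5 = -27.71
The first 6 terms are: [-8.56, -12.39, -16.22, -20.05, -23.88, -27.71]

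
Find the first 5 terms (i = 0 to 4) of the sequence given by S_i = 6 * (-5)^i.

This is a geometric sequence.
i=0: S_0 = 6 * (-5)^0 = 6
i=1: S_1 = 6 * (-5)^1 = -30
i=2: S_2 = 6 * (-5)^2 = 150
i=3: S_3 = 6 * (-5)^3 = -750
i=4: S_4 = 6 * (-5)^4 = 3750
The first 5 terms are: [6, -30, 150, -750, 3750]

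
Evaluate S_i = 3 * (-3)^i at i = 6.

S_6 = 3 * (-3)^6 = 3 * 729 = 2187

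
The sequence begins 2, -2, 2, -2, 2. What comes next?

Ratios: -2 / 2 = -1.0
This is a geometric sequence with common ratio r = -1.
Next term = 2 * -1 = -2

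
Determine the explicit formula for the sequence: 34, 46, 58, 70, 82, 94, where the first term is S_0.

Check differences: 46 - 34 = 12
58 - 46 = 12
Common difference d = 12.
First term a = 34.
Formula: S_i = 34 + 12*i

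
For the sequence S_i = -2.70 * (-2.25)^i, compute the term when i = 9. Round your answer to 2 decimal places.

S_9 = -2.7 * (-2.25)^9 ≈ -2.7 * -1477.8919 ≈ 3990.31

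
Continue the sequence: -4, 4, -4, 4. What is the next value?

Ratios: 4 / -4 = -1.0
This is a geometric sequence with common ratio r = -1.
Next term = 4 * -1 = -4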